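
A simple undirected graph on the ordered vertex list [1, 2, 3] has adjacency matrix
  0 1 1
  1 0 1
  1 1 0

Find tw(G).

A width-2 tree decomposition is:
Bags: B1 = {1, 2, 3}
Tree: (single bag)
With just one bag of size 3, the width is 3 − 1 = 2, so tw(G) ≤ 2. For the lower bound, the 3 vertices {1, 2, 3} are pairwise adjacent, and any tree decomposition puts a clique entirely inside one bag — forcing width ≥ 2. Hence tw(G) = 2 exactly.

2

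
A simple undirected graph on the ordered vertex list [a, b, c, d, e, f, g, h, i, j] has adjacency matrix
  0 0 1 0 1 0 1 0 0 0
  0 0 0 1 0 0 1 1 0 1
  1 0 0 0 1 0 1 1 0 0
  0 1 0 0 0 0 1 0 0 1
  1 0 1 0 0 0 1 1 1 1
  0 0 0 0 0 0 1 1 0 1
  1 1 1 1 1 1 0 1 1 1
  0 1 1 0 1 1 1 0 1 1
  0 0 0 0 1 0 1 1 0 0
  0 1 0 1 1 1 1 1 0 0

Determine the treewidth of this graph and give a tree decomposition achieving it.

The largest bag has 4 vertices, giving width 3; this decomposition certifies tw(G) ≤ 3. Conversely, {b, d, g, j} is a clique of size 4, and the vertices of any clique must share a bag in every tree decomposition; so some bag has ≥ 4 vertices and tw(G) ≥ 3. The upper and lower bounds meet at 3, so that is the treewidth.

Treewidth 3.
One such decomposition:
Bags: B1 = {b, g, h, j}  B2 = {e, g, h, j}  B3 = {c, e, g, h}  B4 = {a, c, e, g}  B5 = {f, g, h, j}  B6 = {b, d, g, j}  B7 = {e, g, h, i}
Tree: B1–B2, B2–B3, B3–B4, B1–B5, B1–B6, B3–B7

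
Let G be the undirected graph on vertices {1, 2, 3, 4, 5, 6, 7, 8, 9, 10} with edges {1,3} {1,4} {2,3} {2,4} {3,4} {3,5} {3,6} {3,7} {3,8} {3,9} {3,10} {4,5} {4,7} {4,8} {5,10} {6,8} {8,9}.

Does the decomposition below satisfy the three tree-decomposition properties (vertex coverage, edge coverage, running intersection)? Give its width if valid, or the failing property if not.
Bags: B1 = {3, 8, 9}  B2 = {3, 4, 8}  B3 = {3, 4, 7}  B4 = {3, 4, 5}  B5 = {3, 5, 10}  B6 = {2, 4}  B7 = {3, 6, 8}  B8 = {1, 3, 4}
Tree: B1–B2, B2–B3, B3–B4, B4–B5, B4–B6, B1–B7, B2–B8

A tree decomposition must satisfy three properties: every vertex lies in some bag; for every edge, both endpoints lie together in some bag; and for every vertex, the bags containing it form a connected subtree. Here edge (3,2) lies in no bag, so the decomposition is invalid.

No — edge (3,2) lies in no bag.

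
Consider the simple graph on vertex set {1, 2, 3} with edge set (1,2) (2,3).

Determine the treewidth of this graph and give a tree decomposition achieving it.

The largest bag has 2 vertices, giving width 1; this decomposition certifies tw(G) ≤ 1. Any graph with an edge has treewidth ≥ 1, and G has the edge 2–3. The upper and lower bounds meet at 1, so that is the treewidth.

Treewidth 1.
One such decomposition:
Bags: B1 = {2, 3}  B2 = {1, 2}
Tree: B1–B2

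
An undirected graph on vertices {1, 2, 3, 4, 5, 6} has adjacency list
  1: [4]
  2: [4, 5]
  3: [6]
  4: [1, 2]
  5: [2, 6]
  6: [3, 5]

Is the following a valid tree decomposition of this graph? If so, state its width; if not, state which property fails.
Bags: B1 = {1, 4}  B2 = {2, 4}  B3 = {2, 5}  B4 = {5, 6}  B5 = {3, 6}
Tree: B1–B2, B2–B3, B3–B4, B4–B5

Yes; width 1.

Vertex coverage: the bags together contain {1, 2, 3, 4, 5, 6}, the full vertex set. Edge coverage: each edge of G has both endpoints in at least one bag. Running intersection: for every vertex, the bags containing it form a connected subtree. All three properties hold, so this is a valid tree decomposition of width max|bag| − 1 = 1, and hence tw(G) ≤ 1.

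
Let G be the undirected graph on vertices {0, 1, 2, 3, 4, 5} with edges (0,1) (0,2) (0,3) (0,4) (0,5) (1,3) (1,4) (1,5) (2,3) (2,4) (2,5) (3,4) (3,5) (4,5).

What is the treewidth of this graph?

A width-4 tree decomposition is:
Bags: B1 = {0, 1, 3, 4, 5}  B2 = {0, 2, 3, 4, 5}
Tree: B1–B2
Every bag has size at most 5, so the width is 5 − 1 = 4 and tw(G) ≤ 4. For the lower bound, the 5 vertices {0, 1, 3, 4, 5} are pairwise adjacent, and any tree decomposition puts a clique entirely inside one bag — forcing width ≥ 4. The upper and lower bounds meet at 4, so that is the treewidth.

4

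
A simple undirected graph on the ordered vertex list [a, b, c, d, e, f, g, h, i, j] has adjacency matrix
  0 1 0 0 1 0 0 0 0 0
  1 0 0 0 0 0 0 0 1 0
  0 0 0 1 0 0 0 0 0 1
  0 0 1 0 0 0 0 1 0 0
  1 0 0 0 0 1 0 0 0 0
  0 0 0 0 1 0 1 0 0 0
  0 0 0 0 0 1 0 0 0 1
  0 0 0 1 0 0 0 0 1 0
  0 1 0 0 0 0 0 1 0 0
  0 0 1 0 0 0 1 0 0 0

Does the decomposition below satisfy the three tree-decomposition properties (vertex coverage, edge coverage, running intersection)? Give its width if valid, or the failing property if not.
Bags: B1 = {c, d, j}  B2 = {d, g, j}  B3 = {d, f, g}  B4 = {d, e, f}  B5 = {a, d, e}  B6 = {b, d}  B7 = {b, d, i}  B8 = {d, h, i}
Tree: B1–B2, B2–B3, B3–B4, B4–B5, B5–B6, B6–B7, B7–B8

A tree decomposition must satisfy three properties: every vertex lies in some bag; for every edge, both endpoints lie together in some bag; and for every vertex, the bags containing it form a connected subtree. Here edge (a,b) lies in no bag, so the decomposition is invalid.

No — edge (a,b) lies in no bag.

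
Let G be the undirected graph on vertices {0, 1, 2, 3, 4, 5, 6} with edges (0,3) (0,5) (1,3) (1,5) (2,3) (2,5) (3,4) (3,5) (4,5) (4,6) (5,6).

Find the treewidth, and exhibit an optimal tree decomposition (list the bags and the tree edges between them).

Every bag has size at most 3, so the width is 3 − 1 = 2 and tw(G) ≤ 2. On the other hand G contains the 3-clique {0, 3, 5}. A clique must lie in a single bag of any decomposition, so no decomposition can have width below 2. The upper and lower bounds meet at 2, so that is the treewidth.

Treewidth 2.
One such decomposition:
Bags: B1 = {3, 4, 5}  B2 = {1, 3, 5}  B3 = {0, 3, 5}  B4 = {4, 5, 6}  B5 = {2, 3, 5}
Tree: B1–B2, B2–B3, B1–B4, B1–B5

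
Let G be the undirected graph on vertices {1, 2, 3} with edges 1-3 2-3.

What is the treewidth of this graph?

A width-1 tree decomposition is:
Bags: B1 = {2, 3}  B2 = {1, 3}
Tree: B1–B2
The largest bag has 2 vertices, giving width 1; this decomposition certifies tw(G) ≤ 1. Since G has at least one edge (e.g. 3–2), it is not an edgeless graph, so tw(G) ≥ 1. The upper and lower bounds meet at 1, so that is the treewidth.

1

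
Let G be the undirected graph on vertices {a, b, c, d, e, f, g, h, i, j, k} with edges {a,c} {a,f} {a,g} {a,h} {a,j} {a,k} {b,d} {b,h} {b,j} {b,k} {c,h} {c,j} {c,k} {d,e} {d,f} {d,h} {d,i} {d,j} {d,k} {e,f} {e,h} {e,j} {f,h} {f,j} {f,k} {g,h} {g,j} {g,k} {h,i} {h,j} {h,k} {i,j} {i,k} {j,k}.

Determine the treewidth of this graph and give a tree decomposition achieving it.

Treewidth 4.
One optimal decomposition is:
Bags: B1 = {d, f, h, j, k}  B2 = {a, f, h, j, k}  B3 = {d, h, i, j, k}  B4 = {d, e, f, h, j}  B5 = {a, g, h, j, k}  B6 = {a, c, h, j, k}  B7 = {b, d, h, j, k}
Tree: B1–B2, B1–B3, B1–B4, B2–B5, B2–B6, B3–B7

The largest bag has 5 vertices, giving width 4; this decomposition certifies tw(G) ≤ 4. For the lower bound, the 5 vertices {d, e, f, h, j} are pairwise adjacent, and any tree decomposition puts a clique entirely inside one bag — forcing width ≥ 4. Hence tw(G) = 4 exactly.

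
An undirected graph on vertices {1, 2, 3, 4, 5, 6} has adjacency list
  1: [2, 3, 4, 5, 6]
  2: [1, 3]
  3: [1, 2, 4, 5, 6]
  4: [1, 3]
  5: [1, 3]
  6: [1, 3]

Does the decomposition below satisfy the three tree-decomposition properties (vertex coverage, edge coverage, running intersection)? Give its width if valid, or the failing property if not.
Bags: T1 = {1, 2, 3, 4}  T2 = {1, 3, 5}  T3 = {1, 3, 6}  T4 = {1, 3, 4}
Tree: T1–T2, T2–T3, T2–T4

A tree decomposition must satisfy three properties: every vertex lies in some bag; for every edge, both endpoints lie together in some bag; and for every vertex, the bags containing it form a connected subtree. Here bags containing vertex 4 are not connected in the tree, so the decomposition is invalid.

No — bags containing vertex 4 are not connected in the tree.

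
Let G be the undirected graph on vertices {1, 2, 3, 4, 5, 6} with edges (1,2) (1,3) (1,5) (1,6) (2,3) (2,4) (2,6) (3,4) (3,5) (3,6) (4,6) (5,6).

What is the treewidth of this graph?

A width-3 tree decomposition is:
Bags: B1 = {2, 3, 4, 6}  B2 = {1, 2, 3, 6}  B3 = {1, 3, 5, 6}
Tree: B1–B2, B2–B3
The largest bag has 4 vertices, giving width 3; this decomposition certifies tw(G) ≤ 3. For the lower bound, the 4 vertices {1, 2, 3, 6} are pairwise adjacent, and any tree decomposition puts a clique entirely inside one bag — forcing width ≥ 3. The upper and lower bounds meet at 3, so that is the treewidth.

3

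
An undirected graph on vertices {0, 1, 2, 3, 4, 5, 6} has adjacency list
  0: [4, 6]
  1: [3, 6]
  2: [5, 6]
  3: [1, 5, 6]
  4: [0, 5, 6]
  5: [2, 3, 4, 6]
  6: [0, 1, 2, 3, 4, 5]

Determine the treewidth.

A width-2 tree decomposition is:
Bags: B1 = {3, 5, 6}  B2 = {4, 5, 6}  B3 = {2, 5, 6}  B4 = {1, 3, 6}  B5 = {0, 4, 6}
Tree: B1–B2, B1–B3, B1–B4, B2–B5
Every bag has size at most 3, so the width is 3 − 1 = 2 and tw(G) ≤ 2. For the lower bound, the 3 vertices {0, 4, 6} are pairwise adjacent, and any tree decomposition puts a clique entirely inside one bag — forcing width ≥ 2. Hence tw(G) = 2 exactly.

2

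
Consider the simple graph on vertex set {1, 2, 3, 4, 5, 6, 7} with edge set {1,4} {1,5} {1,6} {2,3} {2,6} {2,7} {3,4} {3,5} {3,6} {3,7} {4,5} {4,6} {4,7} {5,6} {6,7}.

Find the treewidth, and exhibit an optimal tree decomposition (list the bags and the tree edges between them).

Each bag holds 4 vertices, so the decomposition has width 3, which upper-bounds the treewidth. On the other hand G contains the 4-clique {1, 4, 5, 6}. A clique must lie in a single bag of any decomposition, so no decomposition can have width below 3. The upper and lower bounds meet at 3, so that is the treewidth.

Treewidth 3.
Bags: B1 = {3, 4, 6, 7}  B2 = {2, 3, 6, 7}  B3 = {3, 4, 5, 6}  B4 = {1, 4, 5, 6}
Tree: B1–B2, B1–B3, B3–B4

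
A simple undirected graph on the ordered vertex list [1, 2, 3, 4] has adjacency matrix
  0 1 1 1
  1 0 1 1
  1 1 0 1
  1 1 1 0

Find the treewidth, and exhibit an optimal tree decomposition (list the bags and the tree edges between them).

Treewidth 3.
One optimal decomposition is:
Bags: B1 = {1, 2, 3, 4}
Tree: (single bag)

A single bag containing all 4 vertices is trivially a valid decomposition of width 3. On the other hand G contains the 4-clique {1, 2, 3, 4}. A clique must lie in a single bag of any decomposition, so no decomposition can have width below 3. Combining the bounds, tw(G) = 3.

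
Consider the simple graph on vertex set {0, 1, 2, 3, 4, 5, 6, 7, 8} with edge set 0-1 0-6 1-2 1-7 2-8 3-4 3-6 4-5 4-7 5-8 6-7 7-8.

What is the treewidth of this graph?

A width-3 tree decomposition is:
Bags: B1 = {0, 1, 2, 6}  B2 = {1, 2, 6, 7}  B3 = {2, 6, 7, 8}  B4 = {3, 6, 7, 8}  B5 = {3, 4, 7, 8}  B6 = {3, 4, 5, 8}
Tree: B1–B2, B2–B3, B3–B4, B4–B5, B5–B6
Each bag holds 4 vertices, so the decomposition has width 3, which upper-bounds the treewidth. For the lower bound: the 4 vertex sets {0,1,2}, {6}, {7}, {3,4,5,8} are disjoint, each induces a connected subgraph, and every pair is joined by at least one edge of G. Contracting each set to a single vertex therefore yields K_{4} as a minor, and since treewidth is minor-monotone, tw(G) ≥ tw(K_{4}) = 3. Therefore the treewidth is 3.

3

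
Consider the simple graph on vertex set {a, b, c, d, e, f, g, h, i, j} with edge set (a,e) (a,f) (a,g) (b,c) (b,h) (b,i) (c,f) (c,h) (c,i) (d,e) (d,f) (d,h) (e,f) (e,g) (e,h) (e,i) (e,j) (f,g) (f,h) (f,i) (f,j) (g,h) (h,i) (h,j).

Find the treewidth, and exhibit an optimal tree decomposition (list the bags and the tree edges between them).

Each bag holds 4 vertices, so the decomposition has width 3, which upper-bounds the treewidth. On the other hand G contains the 4-clique {d, e, f, h}. A clique must lie in a single bag of any decomposition, so no decomposition can have width below 3. Combining the bounds, tw(G) = 3.

Treewidth 3.
One optimal decomposition is:
Bags: B1 = {c, f, h, i}  B2 = {e, f, h, i}  B3 = {b, c, h, i}  B4 = {e, f, g, h}  B5 = {a, e, f, g}  B6 = {d, e, f, h}  B7 = {e, f, h, j}
Tree: B1–B2, B1–B3, B2–B4, B4–B5, B4–B6, B4–B7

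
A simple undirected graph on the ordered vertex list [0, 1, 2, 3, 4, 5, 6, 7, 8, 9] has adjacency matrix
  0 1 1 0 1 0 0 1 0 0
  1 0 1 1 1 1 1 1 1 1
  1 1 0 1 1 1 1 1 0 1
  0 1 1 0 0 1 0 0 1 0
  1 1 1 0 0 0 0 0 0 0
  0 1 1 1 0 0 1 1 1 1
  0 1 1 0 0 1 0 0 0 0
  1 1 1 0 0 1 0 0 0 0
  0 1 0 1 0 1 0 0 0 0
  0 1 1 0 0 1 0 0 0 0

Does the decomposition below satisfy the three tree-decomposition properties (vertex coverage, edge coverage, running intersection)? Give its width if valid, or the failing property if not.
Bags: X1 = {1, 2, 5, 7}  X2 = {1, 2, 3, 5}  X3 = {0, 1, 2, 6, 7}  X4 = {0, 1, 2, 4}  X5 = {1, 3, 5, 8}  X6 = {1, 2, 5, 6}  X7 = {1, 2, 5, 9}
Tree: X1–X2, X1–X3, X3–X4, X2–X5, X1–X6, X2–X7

No — bags containing vertex 6 are not connected in the tree.

A tree decomposition must satisfy three properties: every vertex lies in some bag; for every edge, both endpoints lie together in some bag; and for every vertex, the bags containing it form a connected subtree. Here bags containing vertex 6 are not connected in the tree, so the decomposition is invalid.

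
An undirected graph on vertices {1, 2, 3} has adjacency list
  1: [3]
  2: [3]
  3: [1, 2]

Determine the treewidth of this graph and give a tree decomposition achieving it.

Every bag has size at most 2, so the width is 2 − 1 = 1 and tw(G) ≤ 1. G has an edge, so its treewidth is at least 1. Hence tw(G) = 1 exactly.

Treewidth 1.
One such decomposition:
Bags: B1 = {1, 3}  B2 = {2, 3}
Tree: B1–B2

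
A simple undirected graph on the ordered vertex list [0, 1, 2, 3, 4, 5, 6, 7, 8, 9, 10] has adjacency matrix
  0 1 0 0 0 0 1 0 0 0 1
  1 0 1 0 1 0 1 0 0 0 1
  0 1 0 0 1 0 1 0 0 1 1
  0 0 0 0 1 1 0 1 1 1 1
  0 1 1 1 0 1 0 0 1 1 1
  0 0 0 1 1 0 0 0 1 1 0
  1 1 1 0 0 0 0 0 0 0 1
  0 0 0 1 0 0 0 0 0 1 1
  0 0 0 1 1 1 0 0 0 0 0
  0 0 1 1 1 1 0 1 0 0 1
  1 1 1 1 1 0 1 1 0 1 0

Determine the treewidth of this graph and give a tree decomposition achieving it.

Each bag holds 4 vertices, so the decomposition has width 3, which upper-bounds the treewidth. For the lower bound, the 4 vertices {3, 4, 5, 8} are pairwise adjacent, and any tree decomposition puts a clique entirely inside one bag — forcing width ≥ 3. Hence tw(G) = 3 exactly.

Treewidth 3.
One optimal decomposition is:
Bags: B1 = {3, 4, 5, 8}  B2 = {3, 4, 5, 9}  B3 = {3, 4, 9, 10}  B4 = {2, 4, 9, 10}  B5 = {3, 7, 9, 10}  B6 = {1, 2, 4, 10}  B7 = {1, 2, 6, 10}  B8 = {0, 1, 6, 10}
Tree: B1–B2, B2–B3, B3–B4, B3–B5, B4–B6, B6–B7, B7–B8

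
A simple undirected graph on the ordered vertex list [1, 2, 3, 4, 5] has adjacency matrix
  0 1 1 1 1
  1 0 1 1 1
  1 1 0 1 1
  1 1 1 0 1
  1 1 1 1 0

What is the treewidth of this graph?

A width-4 tree decomposition is:
Bags: B1 = {1, 2, 3, 4, 5}
Tree: (single bag)
With just one bag of size 5, the width is 5 − 1 = 4, so tw(G) ≤ 4. For the lower bound, the 5 vertices {1, 2, 3, 4, 5} are pairwise adjacent, and any tree decomposition puts a clique entirely inside one bag — forcing width ≥ 4. The upper and lower bounds meet at 4, so that is the treewidth.

4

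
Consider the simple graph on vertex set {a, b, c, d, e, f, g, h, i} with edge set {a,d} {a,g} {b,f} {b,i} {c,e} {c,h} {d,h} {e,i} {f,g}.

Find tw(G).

2

A width-2 tree decomposition is:
Bags: B1 = {a, d, h}  B2 = {a, c, h}  B3 = {a, c, e}  B4 = {a, e, i}  B5 = {a, b, i}  B6 = {a, b, f}  B7 = {a, f, g}
Tree: B1–B2, B2–B3, B3–B4, B4–B5, B5–B6, B6–B7
Every bag has size at most 3, so the width is 3 − 1 = 2 and tw(G) ≤ 2. For the lower bound, G contains the cycle a–d–h–c–e–i–b–f–g–a, so G is not a forest; only forests have treewidth ≤ 1, hence tw(G) ≥ 2. The upper and lower bounds meet at 2, so that is the treewidth.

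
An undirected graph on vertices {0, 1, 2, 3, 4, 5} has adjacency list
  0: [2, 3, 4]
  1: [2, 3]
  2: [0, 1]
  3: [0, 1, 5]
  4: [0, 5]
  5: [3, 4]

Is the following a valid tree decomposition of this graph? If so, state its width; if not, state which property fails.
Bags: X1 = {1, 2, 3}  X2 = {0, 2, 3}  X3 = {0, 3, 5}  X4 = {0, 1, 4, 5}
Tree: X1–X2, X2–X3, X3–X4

No — bags containing vertex 1 are not connected in the tree.

A tree decomposition must satisfy three properties: every vertex lies in some bag; for every edge, both endpoints lie together in some bag; and for every vertex, the bags containing it form a connected subtree. Here bags containing vertex 1 are not connected in the tree, so the decomposition is invalid.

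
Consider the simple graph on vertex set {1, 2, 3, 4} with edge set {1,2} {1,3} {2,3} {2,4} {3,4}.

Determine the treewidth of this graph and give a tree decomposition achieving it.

The largest bag has 3 vertices, giving width 2; this decomposition certifies tw(G) ≤ 2. Conversely, {1, 2, 3} is a clique of size 3, and the vertices of any clique must share a bag in every tree decomposition; so some bag has ≥ 3 vertices and tw(G) ≥ 2. Therefore the treewidth is 2.

Treewidth 2.
One optimal decomposition is:
Bags: B1 = {2, 3, 4}  B2 = {1, 2, 3}
Tree: B1–B2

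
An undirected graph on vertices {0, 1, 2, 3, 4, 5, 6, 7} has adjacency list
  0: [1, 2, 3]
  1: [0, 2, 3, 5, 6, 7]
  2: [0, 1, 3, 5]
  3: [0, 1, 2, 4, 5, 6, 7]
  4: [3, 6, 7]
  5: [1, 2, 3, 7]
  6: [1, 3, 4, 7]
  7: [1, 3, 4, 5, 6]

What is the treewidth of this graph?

3

A width-3 tree decomposition is:
Bags: B1 = {1, 3, 5, 7}  B2 = {1, 2, 3, 5}  B3 = {0, 1, 2, 3}  B4 = {1, 3, 6, 7}  B5 = {3, 4, 6, 7}
Tree: B1–B2, B2–B3, B1–B4, B4–B5
The largest bag has 4 vertices, giving width 3; this decomposition certifies tw(G) ≤ 3. For the lower bound, the 4 vertices {0, 1, 2, 3} are pairwise adjacent, and any tree decomposition puts a clique entirely inside one bag — forcing width ≥ 3. Therefore the treewidth is 3.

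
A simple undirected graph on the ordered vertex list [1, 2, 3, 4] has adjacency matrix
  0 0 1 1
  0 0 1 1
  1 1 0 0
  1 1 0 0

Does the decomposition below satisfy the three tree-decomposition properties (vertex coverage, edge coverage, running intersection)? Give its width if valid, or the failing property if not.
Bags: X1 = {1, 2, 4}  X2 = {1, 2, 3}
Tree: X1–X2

Yes; width 2.

Vertex coverage: the bags together contain {1, 2, 3, 4}, the full vertex set. Edge coverage: each edge of G has both endpoints in at least one bag. Running intersection: for every vertex, the bags containing it form a connected subtree. All three properties hold, so this is a valid tree decomposition of width max|bag| − 1 = 2, and hence tw(G) ≤ 2.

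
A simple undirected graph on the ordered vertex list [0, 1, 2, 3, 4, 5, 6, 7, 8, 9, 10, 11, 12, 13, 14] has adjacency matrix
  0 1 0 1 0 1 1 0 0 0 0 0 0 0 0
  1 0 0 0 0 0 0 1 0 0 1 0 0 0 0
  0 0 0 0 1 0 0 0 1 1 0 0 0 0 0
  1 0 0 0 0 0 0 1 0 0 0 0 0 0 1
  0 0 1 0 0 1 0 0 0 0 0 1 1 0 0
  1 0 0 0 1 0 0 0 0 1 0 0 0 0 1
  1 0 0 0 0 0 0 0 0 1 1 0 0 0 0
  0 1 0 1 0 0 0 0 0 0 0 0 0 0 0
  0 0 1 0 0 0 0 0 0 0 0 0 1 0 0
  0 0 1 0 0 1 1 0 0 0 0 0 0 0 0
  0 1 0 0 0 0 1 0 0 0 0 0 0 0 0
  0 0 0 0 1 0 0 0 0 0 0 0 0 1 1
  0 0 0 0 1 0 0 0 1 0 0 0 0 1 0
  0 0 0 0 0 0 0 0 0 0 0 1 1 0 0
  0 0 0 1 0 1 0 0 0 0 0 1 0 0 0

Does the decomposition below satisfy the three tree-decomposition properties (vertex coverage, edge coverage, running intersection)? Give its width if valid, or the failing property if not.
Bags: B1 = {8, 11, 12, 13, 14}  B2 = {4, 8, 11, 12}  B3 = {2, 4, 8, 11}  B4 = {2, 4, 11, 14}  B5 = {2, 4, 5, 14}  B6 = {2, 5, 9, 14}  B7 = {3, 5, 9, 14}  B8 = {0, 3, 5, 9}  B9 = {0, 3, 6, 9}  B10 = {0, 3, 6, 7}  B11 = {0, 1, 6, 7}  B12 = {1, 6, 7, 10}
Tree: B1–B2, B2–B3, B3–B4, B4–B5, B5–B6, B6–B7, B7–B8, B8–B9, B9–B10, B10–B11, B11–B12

A tree decomposition must satisfy three properties: every vertex lies in some bag; for every edge, both endpoints lie together in some bag; and for every vertex, the bags containing it form a connected subtree. Here bags containing vertex 14 are not connected in the tree, so the decomposition is invalid.

No — bags containing vertex 14 are not connected in the tree.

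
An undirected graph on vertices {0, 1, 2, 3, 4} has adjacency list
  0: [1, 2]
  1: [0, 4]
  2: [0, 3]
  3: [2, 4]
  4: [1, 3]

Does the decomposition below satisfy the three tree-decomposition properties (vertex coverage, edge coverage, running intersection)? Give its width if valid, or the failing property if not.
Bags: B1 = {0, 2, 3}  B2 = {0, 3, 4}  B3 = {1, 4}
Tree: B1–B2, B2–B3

No — edge (0,1) lies in no bag.

A tree decomposition must satisfy three properties: every vertex lies in some bag; for every edge, both endpoints lie together in some bag; and for every vertex, the bags containing it form a connected subtree. Here edge (0,1) lies in no bag, so the decomposition is invalid.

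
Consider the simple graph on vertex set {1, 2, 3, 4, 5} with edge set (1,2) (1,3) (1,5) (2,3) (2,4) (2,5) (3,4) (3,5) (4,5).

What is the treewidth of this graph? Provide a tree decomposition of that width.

Every bag has size at most 4, so the width is 4 − 1 = 3 and tw(G) ≤ 3. Conversely, {1, 2, 3, 5} is a clique of size 4, and the vertices of any clique must share a bag in every tree decomposition; so some bag has ≥ 4 vertices and tw(G) ≥ 3. The upper and lower bounds meet at 3, so that is the treewidth.

Treewidth 3.
One optimal decomposition is:
Bags: B1 = {1, 2, 3, 5}  B2 = {2, 3, 4, 5}
Tree: B1–B2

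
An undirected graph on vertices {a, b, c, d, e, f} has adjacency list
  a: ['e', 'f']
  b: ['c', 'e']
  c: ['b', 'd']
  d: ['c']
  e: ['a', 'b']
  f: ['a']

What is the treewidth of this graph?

A width-1 tree decomposition is:
Bags: B1 = {a, f}  B2 = {a, e}  B3 = {b, e}  B4 = {b, c}  B5 = {c, d}
Tree: B1–B2, B2–B3, B3–B4, B4–B5
The largest bag has 2 vertices, giving width 1; this decomposition certifies tw(G) ≤ 1. Since G has at least one edge (e.g. f–a), it is not an edgeless graph, so tw(G) ≥ 1. Hence tw(G) = 1 exactly.

1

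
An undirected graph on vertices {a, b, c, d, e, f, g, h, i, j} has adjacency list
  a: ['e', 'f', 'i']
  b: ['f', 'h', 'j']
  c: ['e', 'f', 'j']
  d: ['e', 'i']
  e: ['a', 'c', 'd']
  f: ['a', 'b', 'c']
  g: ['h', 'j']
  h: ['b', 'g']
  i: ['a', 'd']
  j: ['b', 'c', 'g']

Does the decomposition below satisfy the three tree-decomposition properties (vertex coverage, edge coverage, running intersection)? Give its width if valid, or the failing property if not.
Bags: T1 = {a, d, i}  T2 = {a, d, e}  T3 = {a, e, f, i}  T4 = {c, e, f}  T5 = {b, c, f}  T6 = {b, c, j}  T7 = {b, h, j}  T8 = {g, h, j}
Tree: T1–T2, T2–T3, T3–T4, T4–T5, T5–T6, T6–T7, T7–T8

A tree decomposition must satisfy three properties: every vertex lies in some bag; for every edge, both endpoints lie together in some bag; and for every vertex, the bags containing it form a connected subtree. Here bags containing vertex i are not connected in the tree, so the decomposition is invalid.

No — bags containing vertex i are not connected in the tree.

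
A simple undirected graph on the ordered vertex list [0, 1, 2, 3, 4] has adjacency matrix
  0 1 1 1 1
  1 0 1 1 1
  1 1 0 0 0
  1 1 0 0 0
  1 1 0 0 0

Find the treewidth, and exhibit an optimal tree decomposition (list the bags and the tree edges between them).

Treewidth 2.
Bags: B1 = {0, 1, 2}  B2 = {0, 1, 3}  B3 = {0, 1, 4}
Tree: B1–B2, B2–B3

Each bag holds 3 vertices, so the decomposition has width 2, which upper-bounds the treewidth. On the other hand G contains the 3-clique {0, 1, 2}. A clique must lie in a single bag of any decomposition, so no decomposition can have width below 2. The upper and lower bounds meet at 2, so that is the treewidth.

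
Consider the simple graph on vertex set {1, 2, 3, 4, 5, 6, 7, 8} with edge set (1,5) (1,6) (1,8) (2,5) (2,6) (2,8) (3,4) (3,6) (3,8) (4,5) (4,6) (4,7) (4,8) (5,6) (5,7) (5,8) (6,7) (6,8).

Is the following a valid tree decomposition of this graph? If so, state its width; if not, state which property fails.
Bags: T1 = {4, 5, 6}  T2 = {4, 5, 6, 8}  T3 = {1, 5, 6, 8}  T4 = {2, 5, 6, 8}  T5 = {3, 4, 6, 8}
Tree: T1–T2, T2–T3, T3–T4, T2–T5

No — vertex 7 appears in no bag.

A tree decomposition must satisfy three properties: every vertex lies in some bag; for every edge, both endpoints lie together in some bag; and for every vertex, the bags containing it form a connected subtree. Here vertex 7 appears in no bag, so the decomposition is invalid.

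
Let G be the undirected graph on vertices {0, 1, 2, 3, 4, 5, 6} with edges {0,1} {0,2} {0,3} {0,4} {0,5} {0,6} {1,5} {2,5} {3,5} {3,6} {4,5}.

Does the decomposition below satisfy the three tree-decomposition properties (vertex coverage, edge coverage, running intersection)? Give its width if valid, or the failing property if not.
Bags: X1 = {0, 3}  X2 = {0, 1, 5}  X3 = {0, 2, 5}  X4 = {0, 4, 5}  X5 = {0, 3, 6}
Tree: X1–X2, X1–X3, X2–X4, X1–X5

No — edge (5,3) lies in no bag.

A tree decomposition must satisfy three properties: every vertex lies in some bag; for every edge, both endpoints lie together in some bag; and for every vertex, the bags containing it form a connected subtree. Here edge (5,3) lies in no bag, so the decomposition is invalid.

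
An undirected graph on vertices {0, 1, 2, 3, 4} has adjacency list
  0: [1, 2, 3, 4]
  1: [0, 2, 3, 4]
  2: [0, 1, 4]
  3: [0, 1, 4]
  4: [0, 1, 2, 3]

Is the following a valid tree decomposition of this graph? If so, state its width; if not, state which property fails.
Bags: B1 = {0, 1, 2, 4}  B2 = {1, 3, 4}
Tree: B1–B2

No — edge (0,3) lies in no bag.

A tree decomposition must satisfy three properties: every vertex lies in some bag; for every edge, both endpoints lie together in some bag; and for every vertex, the bags containing it form a connected subtree. Here edge (0,3) lies in no bag, so the decomposition is invalid.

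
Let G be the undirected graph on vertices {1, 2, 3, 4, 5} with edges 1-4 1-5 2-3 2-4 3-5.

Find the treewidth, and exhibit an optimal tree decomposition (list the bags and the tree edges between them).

Treewidth 2.
Bags: B1 = {2, 3, 4}  B2 = {3, 4, 5}  B3 = {1, 4, 5}
Tree: B1–B2, B2–B3

Every bag has size at most 3, so the width is 3 − 1 = 2 and tw(G) ≤ 2. For the lower bound, G contains the cycle 4–2–3–5–1–4, so G is not a forest; only forests have treewidth ≤ 1, hence tw(G) ≥ 2. Therefore the treewidth is 2.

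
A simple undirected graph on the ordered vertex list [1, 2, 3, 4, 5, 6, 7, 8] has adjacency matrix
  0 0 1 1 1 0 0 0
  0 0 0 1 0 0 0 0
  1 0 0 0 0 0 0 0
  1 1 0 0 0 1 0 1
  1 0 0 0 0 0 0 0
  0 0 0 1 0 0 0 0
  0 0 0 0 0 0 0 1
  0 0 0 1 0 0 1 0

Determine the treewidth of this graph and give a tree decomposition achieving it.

Treewidth 1.
Bags: B1 = {1, 4}  B2 = {1, 5}  B3 = {4, 8}  B4 = {4, 6}  B5 = {7, 8}  B6 = {2, 4}  B7 = {1, 3}
Tree: B1–B2, B1–B3, B1–B4, B3–B5, B1–B6, B2–B7

The largest bag has 2 vertices, giving width 1; this decomposition certifies tw(G) ≤ 1. Any graph with an edge has treewidth ≥ 1, and G has the edge 4–1. Hence tw(G) = 1 exactly.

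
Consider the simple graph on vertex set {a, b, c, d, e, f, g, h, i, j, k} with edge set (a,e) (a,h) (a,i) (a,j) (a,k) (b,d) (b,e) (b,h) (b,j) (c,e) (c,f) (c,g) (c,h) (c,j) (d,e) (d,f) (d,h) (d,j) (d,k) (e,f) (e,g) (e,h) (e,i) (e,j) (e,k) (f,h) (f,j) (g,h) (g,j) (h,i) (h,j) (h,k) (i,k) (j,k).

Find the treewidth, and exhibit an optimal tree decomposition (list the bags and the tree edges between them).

Every bag has size at most 5, so the width is 5 − 1 = 4 and tw(G) ≤ 4. For the lower bound, the 5 vertices {d, e, f, h, j} are pairwise adjacent, and any tree decomposition puts a clique entirely inside one bag — forcing width ≥ 4. The upper and lower bounds meet at 4, so that is the treewidth.

Treewidth 4.
Bags: B1 = {a, e, h, i, k}  B2 = {a, e, h, j, k}  B3 = {d, e, h, j, k}  B4 = {d, e, f, h, j}  B5 = {b, d, e, h, j}  B6 = {c, e, f, h, j}  B7 = {c, e, g, h, j}
Tree: B1–B2, B2–B3, B3–B4, B4–B5, B4–B6, B6–B7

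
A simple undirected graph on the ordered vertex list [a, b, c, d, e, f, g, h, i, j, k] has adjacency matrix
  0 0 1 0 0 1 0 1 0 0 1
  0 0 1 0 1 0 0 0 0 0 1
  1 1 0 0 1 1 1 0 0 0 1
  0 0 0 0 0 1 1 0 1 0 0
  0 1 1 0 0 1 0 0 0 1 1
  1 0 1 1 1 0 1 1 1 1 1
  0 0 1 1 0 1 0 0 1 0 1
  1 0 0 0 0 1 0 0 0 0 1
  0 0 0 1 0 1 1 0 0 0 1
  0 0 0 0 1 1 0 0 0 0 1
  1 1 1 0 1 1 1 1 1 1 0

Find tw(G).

3

A width-3 tree decomposition is:
Bags: B1 = {c, f, g, k}  B2 = {f, g, i, k}  B3 = {c, e, f, k}  B4 = {a, c, f, k}  B5 = {a, f, h, k}  B6 = {e, f, j, k}  B7 = {b, c, e, k}  B8 = {d, f, g, i}
Tree: B1–B2, B1–B3, B1–B4, B4–B5, B3–B6, B3–B7, B2–B8
The largest bag has 4 vertices, giving width 3; this decomposition certifies tw(G) ≤ 3. For the lower bound, the 4 vertices {d, f, g, i} are pairwise adjacent, and any tree decomposition puts a clique entirely inside one bag — forcing width ≥ 3. Hence tw(G) = 3 exactly.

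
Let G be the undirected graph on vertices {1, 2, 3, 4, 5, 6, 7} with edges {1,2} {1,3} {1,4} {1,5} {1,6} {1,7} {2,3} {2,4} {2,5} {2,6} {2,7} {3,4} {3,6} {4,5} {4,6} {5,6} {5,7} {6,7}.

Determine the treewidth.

A width-4 tree decomposition is:
Bags: B1 = {1, 2, 4, 5, 6}  B2 = {1, 2, 5, 6, 7}  B3 = {1, 2, 3, 4, 6}
Tree: B1–B2, B1–B3
The largest bag has 5 vertices, giving width 4; this decomposition certifies tw(G) ≤ 4. On the other hand G contains the 5-clique {1, 2, 3, 4, 6}. A clique must lie in a single bag of any decomposition, so no decomposition can have width below 4. The upper and lower bounds meet at 4, so that is the treewidth.

4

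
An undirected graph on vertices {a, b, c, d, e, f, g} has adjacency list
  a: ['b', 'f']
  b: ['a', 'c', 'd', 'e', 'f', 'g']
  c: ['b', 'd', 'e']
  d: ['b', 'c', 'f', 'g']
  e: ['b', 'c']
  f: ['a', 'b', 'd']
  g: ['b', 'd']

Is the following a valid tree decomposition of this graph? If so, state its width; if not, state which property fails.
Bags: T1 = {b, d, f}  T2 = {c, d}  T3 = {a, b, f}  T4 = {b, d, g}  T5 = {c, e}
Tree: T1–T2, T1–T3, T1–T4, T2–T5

No — edge (b,c) lies in no bag.

A tree decomposition must satisfy three properties: every vertex lies in some bag; for every edge, both endpoints lie together in some bag; and for every vertex, the bags containing it form a connected subtree. Here edge (b,c) lies in no bag, so the decomposition is invalid.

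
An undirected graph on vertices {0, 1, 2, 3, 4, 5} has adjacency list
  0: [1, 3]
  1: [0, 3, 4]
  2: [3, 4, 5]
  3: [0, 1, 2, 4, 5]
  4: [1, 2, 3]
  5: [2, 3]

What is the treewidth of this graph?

2

A width-2 tree decomposition is:
Bags: B1 = {1, 3, 4}  B2 = {0, 1, 3}  B3 = {2, 3, 4}  B4 = {2, 3, 5}
Tree: B1–B2, B1–B3, B3–B4
The largest bag has 3 vertices, giving width 2; this decomposition certifies tw(G) ≤ 2. On the other hand G contains the 3-clique {0, 1, 3}. A clique must lie in a single bag of any decomposition, so no decomposition can have width below 2. Therefore the treewidth is 2.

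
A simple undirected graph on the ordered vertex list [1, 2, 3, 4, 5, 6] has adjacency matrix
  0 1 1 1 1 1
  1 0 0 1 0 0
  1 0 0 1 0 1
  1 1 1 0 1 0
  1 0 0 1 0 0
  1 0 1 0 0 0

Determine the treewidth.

2

A width-2 tree decomposition is:
Bags: B1 = {1, 3, 6}  B2 = {1, 3, 4}  B3 = {1, 4, 5}  B4 = {1, 2, 4}
Tree: B1–B2, B2–B3, B3–B4
Every bag has size at most 3, so the width is 3 − 1 = 2 and tw(G) ≤ 2. For the lower bound, the 3 vertices {1, 2, 4} are pairwise adjacent, and any tree decomposition puts a clique entirely inside one bag — forcing width ≥ 2. Therefore the treewidth is 2.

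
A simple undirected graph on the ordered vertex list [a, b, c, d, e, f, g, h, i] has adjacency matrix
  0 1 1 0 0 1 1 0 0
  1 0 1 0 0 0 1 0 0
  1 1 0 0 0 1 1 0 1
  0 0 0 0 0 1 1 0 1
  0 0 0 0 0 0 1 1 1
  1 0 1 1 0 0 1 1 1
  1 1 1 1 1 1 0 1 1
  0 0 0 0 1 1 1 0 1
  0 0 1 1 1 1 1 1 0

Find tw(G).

A width-3 tree decomposition is:
Bags: B1 = {d, f, g, i}  B2 = {f, g, h, i}  B3 = {c, f, g, i}  B4 = {a, c, f, g}  B5 = {a, b, c, g}  B6 = {e, g, h, i}
Tree: B1–B2, B2–B3, B3–B4, B4–B5, B2–B6
The largest bag has 4 vertices, giving width 3; this decomposition certifies tw(G) ≤ 3. Conversely, {e, g, h, i} is a clique of size 4, and the vertices of any clique must share a bag in every tree decomposition; so some bag has ≥ 4 vertices and tw(G) ≥ 3. Hence tw(G) = 3 exactly.

3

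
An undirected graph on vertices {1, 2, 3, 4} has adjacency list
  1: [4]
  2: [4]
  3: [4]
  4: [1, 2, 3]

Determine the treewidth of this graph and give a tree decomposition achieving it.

Treewidth 1.
One such decomposition:
Bags: B1 = {1, 4}  B2 = {2, 4}  B3 = {3, 4}
Tree: B1–B2, B2–B3

Every bag has size at most 2, so the width is 2 − 1 = 1 and tw(G) ≤ 1. G has an edge, so its treewidth is at least 1. Hence tw(G) = 1 exactly.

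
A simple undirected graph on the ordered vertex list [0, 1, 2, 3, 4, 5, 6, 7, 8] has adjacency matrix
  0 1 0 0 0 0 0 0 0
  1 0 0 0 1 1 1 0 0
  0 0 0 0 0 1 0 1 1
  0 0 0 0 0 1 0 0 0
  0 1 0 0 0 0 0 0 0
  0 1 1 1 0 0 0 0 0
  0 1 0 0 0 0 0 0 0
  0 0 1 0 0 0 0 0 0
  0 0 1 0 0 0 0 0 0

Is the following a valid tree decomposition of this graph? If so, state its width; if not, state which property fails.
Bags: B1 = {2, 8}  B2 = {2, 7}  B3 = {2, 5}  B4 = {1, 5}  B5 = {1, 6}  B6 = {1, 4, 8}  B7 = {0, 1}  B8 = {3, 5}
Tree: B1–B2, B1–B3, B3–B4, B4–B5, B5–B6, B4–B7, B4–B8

A tree decomposition must satisfy three properties: every vertex lies in some bag; for every edge, both endpoints lie together in some bag; and for every vertex, the bags containing it form a connected subtree. Here bags containing vertex 8 are not connected in the tree, so the decomposition is invalid.

No — bags containing vertex 8 are not connected in the tree.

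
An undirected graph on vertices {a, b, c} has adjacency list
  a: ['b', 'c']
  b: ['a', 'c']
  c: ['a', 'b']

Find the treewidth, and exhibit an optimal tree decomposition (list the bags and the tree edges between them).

Treewidth 2.
Bags: B1 = {a, b, c}
Tree: (single bag)

A single bag containing all 3 vertices is trivially a valid decomposition of width 2. For the lower bound, the 3 vertices {a, b, c} are pairwise adjacent, and any tree decomposition puts a clique entirely inside one bag — forcing width ≥ 2. Therefore the treewidth is 2.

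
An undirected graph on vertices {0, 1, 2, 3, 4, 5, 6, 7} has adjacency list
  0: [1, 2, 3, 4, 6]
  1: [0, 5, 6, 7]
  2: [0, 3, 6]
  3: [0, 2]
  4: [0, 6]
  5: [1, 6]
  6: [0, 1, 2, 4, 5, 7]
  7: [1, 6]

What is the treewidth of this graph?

2

A width-2 tree decomposition is:
Bags: B1 = {0, 2, 6}  B2 = {0, 4, 6}  B3 = {0, 1, 6}  B4 = {0, 2, 3}  B5 = {1, 6, 7}  B6 = {1, 5, 6}
Tree: B1–B2, B2–B3, B1–B4, B3–B5, B3–B6
The largest bag has 3 vertices, giving width 2; this decomposition certifies tw(G) ≤ 2. For the lower bound, the 3 vertices {0, 2, 3} are pairwise adjacent, and any tree decomposition puts a clique entirely inside one bag — forcing width ≥ 2. Therefore the treewidth is 2.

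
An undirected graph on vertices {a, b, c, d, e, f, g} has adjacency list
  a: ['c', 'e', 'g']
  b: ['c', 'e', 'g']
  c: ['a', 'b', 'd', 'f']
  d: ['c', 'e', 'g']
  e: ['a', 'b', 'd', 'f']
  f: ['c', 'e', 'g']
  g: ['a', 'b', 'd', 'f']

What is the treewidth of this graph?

3

A width-3 tree decomposition is:
Bags: B1 = {a, c, e, g}  B2 = {c, d, e, g}  B3 = {c, e, f, g}  B4 = {b, c, e, g}
Tree: B1–B2, B2–B3, B3–B4
Each bag holds 4 vertices, so the decomposition has width 3, which upper-bounds the treewidth. For the lower bound: the 4 vertex sets {a,e}, {d,g}, {c}, {f} are disjoint, each induces a connected subgraph, and every pair is joined by at least one edge of G. Contracting each set to a single vertex therefore yields K_{4} as a minor, and since treewidth is minor-monotone, tw(G) ≥ tw(K_{4}) = 3. Therefore the treewidth is 3.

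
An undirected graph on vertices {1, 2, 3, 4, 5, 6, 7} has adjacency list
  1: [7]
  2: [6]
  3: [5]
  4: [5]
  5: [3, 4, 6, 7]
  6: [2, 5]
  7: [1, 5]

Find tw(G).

A width-1 tree decomposition is:
Bags: B1 = {3, 5}  B2 = {5, 6}  B3 = {2, 6}  B4 = {4, 5}  B5 = {5, 7}  B6 = {1, 7}
Tree: B1–B2, B2–B3, B1–B4, B4–B5, B5–B6
Every bag has size at most 2, so the width is 2 − 1 = 1 and tw(G) ≤ 1. Any graph with an edge has treewidth ≥ 1, and G has the edge 3–5. Hence tw(G) = 1 exactly.

1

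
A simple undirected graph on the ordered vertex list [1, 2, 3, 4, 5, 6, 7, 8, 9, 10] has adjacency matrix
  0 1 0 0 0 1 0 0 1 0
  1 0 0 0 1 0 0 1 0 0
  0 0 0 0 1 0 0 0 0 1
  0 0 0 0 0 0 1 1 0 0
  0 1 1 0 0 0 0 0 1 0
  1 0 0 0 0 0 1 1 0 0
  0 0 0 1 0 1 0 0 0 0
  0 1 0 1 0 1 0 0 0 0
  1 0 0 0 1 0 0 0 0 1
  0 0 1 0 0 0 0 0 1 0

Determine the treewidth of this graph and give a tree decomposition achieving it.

Each bag holds 3 vertices, so the decomposition has width 2, which upper-bounds the treewidth. The edges 4–7–6–8–4 form a cycle, so G is not a tree and its treewidth is at least 2. Hence tw(G) = 2 exactly.

Treewidth 2.
One such decomposition:
Bags: B1 = {4, 7, 8}  B2 = {6, 7, 8}  B3 = {2, 6, 8}  B4 = {1, 2, 6}  B5 = {1, 2, 5}  B6 = {1, 5, 9}  B7 = {3, 5, 9}  B8 = {3, 9, 10}
Tree: B1–B2, B2–B3, B3–B4, B4–B5, B5–B6, B6–B7, B7–B8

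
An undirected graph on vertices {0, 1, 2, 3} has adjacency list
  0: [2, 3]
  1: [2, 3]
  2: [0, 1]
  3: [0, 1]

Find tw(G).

A width-2 tree decomposition is:
Bags: B1 = {1, 2, 3}  B2 = {0, 2, 3}
Tree: B1–B2
Every bag has size at most 3, so the width is 3 − 1 = 2 and tw(G) ≤ 2. The edges 3–1–2–0–3 form a cycle, so G is not a tree and its treewidth is at least 2. Therefore the treewidth is 2.

2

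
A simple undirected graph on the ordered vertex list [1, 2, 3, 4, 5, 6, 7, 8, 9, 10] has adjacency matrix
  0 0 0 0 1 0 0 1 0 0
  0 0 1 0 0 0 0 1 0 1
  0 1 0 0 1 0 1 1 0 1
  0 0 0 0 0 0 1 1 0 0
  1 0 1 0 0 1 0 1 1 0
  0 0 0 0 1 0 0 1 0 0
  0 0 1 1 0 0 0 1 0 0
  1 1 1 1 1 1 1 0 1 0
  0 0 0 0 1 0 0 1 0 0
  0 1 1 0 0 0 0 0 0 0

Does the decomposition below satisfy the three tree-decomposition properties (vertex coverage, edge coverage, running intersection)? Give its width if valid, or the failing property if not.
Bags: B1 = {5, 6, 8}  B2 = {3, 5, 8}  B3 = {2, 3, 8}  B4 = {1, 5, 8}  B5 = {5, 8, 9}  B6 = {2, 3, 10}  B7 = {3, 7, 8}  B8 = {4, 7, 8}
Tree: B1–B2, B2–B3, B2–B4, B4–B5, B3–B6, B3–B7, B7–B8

Checking the three conditions: (i) the bags cover all of {1, 2, 3, 4, 5, 6, 7, 8, 9, 10}; (ii) for each edge, some bag contains both endpoints; (iii) the bags containing any fixed vertex form a subtree. All hold, so the decomposition is valid with width 3 − 1 = 2.

Yes; width 2.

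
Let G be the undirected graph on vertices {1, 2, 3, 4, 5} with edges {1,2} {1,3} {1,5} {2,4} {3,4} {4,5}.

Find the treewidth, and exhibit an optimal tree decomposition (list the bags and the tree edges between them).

Treewidth 2.
One such decomposition:
Bags: B1 = {1, 4, 5}  B2 = {1, 2, 4}  B3 = {1, 3, 4}
Tree: B1–B2, B2–B3

Each bag holds 3 vertices, so the decomposition has width 2, which upper-bounds the treewidth. For the lower bound, G contains the cycle 5–4–2–1–5, so G is not a forest; only forests have treewidth ≤ 1, hence tw(G) ≥ 2. The upper and lower bounds meet at 2, so that is the treewidth.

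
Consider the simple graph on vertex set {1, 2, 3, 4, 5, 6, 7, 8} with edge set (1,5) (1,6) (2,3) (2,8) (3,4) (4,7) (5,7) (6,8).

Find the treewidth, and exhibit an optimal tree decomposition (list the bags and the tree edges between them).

The largest bag has 3 vertices, giving width 2; this decomposition certifies tw(G) ≤ 2. For the lower bound, G contains the cycle 6–1–5–7–4–3–2–8–6, so G is not a forest; only forests have treewidth ≤ 1, hence tw(G) ≥ 2. The upper and lower bounds meet at 2, so that is the treewidth.

Treewidth 2.
One optimal decomposition is:
Bags: B1 = {1, 5, 6}  B2 = {5, 6, 7}  B3 = {4, 6, 7}  B4 = {3, 4, 6}  B5 = {2, 3, 6}  B6 = {2, 6, 8}
Tree: B1–B2, B2–B3, B3–B4, B4–B5, B5–B6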